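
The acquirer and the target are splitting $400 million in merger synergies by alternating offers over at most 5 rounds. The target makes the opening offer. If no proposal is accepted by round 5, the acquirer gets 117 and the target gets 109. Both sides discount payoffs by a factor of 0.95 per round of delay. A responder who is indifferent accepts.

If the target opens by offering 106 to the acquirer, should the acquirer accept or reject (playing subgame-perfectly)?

Round 5 (the target proposes): the acquirer gets 117 if talks fail, so the target offers 117 and keeps 283.
Round 4 (the acquirer proposes): the target can get 283 next round, worth 0.95 × 283 = 268.85 now. The acquirer offers 268.85 and keeps 400 − 268.85 = 131.15.
Round 3 (the target proposes): the acquirer can get 131.15 next round, worth 0.95 × 131.15 = 124.5925 now; the target offers that and keeps 275.4075.
Round 2 (the acquirer proposes): the target can get 275.4075 next round, worth 0.95 × 275.4075 = 261.637125 now, so the acquirer offers 261.637125, keeping 138.362875.
So by rejecting in round 1, the acquirer gets 138.362875 next round, worth 0.95 × 138.362875 = 131.44473125 now.
Offer 106 < 131.44473125, so the acquirer rejects.

Reject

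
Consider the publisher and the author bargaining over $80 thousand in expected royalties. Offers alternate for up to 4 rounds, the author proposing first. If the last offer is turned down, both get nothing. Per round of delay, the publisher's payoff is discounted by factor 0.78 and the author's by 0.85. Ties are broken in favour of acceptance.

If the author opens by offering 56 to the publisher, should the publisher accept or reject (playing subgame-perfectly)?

Round 4 (the publisher proposes): the author will accept anything ≥ 0, so the publisher offers 0 and keeps 80.
Round 3 (the author proposes): the publisher can get 80 next round, worth 0.78 × 80 = 62.4 now. The author offers 62.4 and keeps 80 − 62.4 = 17.6.
Round 2 (the publisher proposes): the author can get 17.6 next round, worth 0.85 × 17.6 = 14.96 now; the publisher offers that and keeps 65.04.
So by rejecting in round 1, the publisher gets 65.04 next round, worth 0.78 × 65.04 = 50.7312 now.
Offer 56 ≥ 50.7312, so the publisher accepts.

Accept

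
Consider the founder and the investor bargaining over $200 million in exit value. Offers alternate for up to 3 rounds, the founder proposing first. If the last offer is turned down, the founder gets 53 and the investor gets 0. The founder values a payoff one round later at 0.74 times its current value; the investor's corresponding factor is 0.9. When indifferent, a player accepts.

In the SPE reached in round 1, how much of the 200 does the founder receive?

153.2

Round 3 (the founder proposes): the investor will accept anything ≥ 0, so the founder offers 0 and keeps 200.
Round 2 (the investor proposes): the founder can get 200 next round, worth 0.74 × 200 = 148 now, so the investor offers 148, keeping 52.
Round 1 (the founder proposes): the investor can get 52 next round, worth 0.9 × 52 = 46.8 now, so the founder offers 46.8, keeping 153.2.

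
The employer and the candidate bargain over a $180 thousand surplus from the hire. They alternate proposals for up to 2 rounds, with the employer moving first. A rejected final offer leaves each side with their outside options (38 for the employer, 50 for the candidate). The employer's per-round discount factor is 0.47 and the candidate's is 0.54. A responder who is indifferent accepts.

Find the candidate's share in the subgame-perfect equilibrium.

76.68

Round 2 (the candidate proposes): the employer gets 38 if talks fail, so the candidate offers 38 and keeps 142.
Round 1 (the employer proposes): the candidate can get 142 next round, worth 0.54 × 142 = 76.68 now; the employer offers that and keeps 103.32.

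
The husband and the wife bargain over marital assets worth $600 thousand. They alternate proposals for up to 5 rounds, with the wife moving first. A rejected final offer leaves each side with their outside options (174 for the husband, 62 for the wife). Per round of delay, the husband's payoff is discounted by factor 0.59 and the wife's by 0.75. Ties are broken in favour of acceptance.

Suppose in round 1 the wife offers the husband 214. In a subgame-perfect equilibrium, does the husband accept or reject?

Accept

Work out the husband's continuation value if the offer is rejected.
Round 5 (the wife proposes): the husband gets 174 if talks fail, so the wife offers 174 and keeps 426.
Round 4 (the husband proposes): the wife can get 426 next round, worth 0.75 × 426 = 319.5 now. The husband offers 319.5 and keeps 600 − 319.5 = 280.5.
Round 3 (the wife proposes): the husband can get 280.5 next round, worth 0.59 × 280.5 = 165.495 now; the wife offers that and keeps 434.505.
Round 2 (the husband proposes): the wife can get 434.505 next round, worth 0.75 × 434.505 = 325.87875 now. The husband offers 325.87875 and keeps 600 − 325.87875 = 274.12125.
So by rejecting in round 1, the husband gets 274.12125 next round, worth 0.59 × 274.12125 = 161.7315375 now.
Offer 214 ≥ 161.7315375, so the husband accepts.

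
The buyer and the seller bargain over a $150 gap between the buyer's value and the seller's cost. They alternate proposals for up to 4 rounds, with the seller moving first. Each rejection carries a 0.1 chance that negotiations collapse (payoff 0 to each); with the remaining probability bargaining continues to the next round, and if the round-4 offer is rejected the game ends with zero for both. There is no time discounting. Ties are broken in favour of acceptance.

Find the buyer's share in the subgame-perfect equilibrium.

122.85

Round 4 (the buyer proposes): the seller will accept anything ≥ 0, so the buyer offers 0 and keeps 150.
Round 3 (the seller proposes): rejecting gives the buyer an expected 0.9 × 150 = 135, so the seller offers 135, keeping 15.
Round 2 (the buyer proposes): rejecting gives the seller an expected 0.9 × 15 = 13.5; the buyer offers that and keeps 136.5.
Round 1 (the seller proposes): rejecting gives the buyer an expected 0.9 × 136.5 = 122.85. The seller offers 122.85 and keeps 150 − 122.85 = 27.15.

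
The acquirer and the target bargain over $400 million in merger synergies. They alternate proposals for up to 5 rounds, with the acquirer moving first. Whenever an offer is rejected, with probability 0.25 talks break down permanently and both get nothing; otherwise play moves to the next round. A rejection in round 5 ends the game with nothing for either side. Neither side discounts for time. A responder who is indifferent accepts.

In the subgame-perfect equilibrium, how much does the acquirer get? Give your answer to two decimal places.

By backward induction:
Round 5 (the acquirer proposes): rejection yields 0 for the target; the acquirer offers 0 and keeps 400.
Round 4 (the target proposes): rejecting gives the acquirer an expected 0.75 × 400 = 300. The target offers 300 and keeps 400 − 300 = 100.
Round 3 (the acquirer proposes): rejecting gives the target an expected 0.75 × 100 = 75; the acquirer offers that and keeps 325.
Round 2 (the target proposes): rejecting gives the acquirer an expected 0.75 × 325 = 243.75, so the target offers 243.75, keeping 156.25.
Round 1 (the acquirer proposes): rejecting gives the target an expected 0.75 × 156.25 = 117.1875; the acquirer offers that and keeps 282.8125.

282.81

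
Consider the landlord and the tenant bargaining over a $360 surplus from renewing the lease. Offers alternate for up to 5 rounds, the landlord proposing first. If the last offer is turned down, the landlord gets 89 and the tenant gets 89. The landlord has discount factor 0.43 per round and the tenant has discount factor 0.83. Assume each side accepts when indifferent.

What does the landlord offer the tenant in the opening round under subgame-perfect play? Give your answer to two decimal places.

242.44

Work backward from the last round.
Round 5 (the landlord proposes): the tenant gets 89 if talks fail, so the landlord offers 89 and keeps 271.
Round 4 (the tenant proposes): the landlord can get 271 next round, worth 0.43 × 271 = 116.53 now; the tenant offers that and keeps 243.47.
Round 3 (the landlord proposes): the tenant can get 243.47 next round, worth 0.83 × 243.47 = 202.0801 now, so the landlord offers 202.0801, keeping 157.9199.
Round 2 (the tenant proposes): the landlord can get 157.9199 next round, worth 0.43 × 157.9199 = 67.905557 now; the tenant offers that and keeps 292.094443.
Round 1 (the landlord proposes): the tenant can get 292.094443 next round, worth 0.83 × 292.094443 = 242.43838769 now; the landlord offers that and keeps 117.56161231.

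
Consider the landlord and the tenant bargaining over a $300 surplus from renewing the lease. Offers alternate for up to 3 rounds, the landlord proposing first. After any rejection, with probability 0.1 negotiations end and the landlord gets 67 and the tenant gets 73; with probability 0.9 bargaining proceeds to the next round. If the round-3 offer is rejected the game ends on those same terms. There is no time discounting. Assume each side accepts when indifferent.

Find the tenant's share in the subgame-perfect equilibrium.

87.4

Round 3 (the landlord proposes): the tenant gets 73 if talks fail, so the landlord offers 73 and keeps 227.
Round 2 (the tenant proposes): rejecting gives the landlord an expected 0.9 × 227 + 0.1 × 67 = 211. The tenant offers 211 and keeps 300 − 211 = 89.
Round 1 (the landlord proposes): rejecting gives the tenant an expected 0.9 × 89 + 0.1 × 73 = 87.4. The landlord offers 87.4 and keeps 300 − 87.4 = 212.6.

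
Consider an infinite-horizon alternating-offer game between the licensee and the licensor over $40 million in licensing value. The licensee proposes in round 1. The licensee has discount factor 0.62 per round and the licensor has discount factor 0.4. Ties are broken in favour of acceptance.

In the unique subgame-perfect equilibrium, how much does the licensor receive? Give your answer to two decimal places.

8.09

Let x be the licensee's share when the licensee proposes and y be the licensor's share when the licensor proposes.
The licensor accepts iff offered ≥ 0.4·y, so x = 40 − 0.4y. Symmetrically y = 40 − 0.62x.
Substituting: x = 40 − 0.4(40 − 0.62x), giving x(1 − 0.62·0.4) = 40(1 − 0.4).
So x = 40 × 0.6 / 0.752 ≈ 31.9149, and the licensor receives 40 − x ≈ 8.0851.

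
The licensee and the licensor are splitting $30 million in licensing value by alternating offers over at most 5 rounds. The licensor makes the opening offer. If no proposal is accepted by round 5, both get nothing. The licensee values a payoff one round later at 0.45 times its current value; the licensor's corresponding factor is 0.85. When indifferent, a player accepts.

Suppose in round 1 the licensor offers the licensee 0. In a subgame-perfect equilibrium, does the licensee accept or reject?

Round 5 (the licensor proposes): rejection yields 0 for the licensee; the licensor offers 0 and keeps 30.
Round 4 (the licensee proposes): the licensor can get 30 next round, worth 0.85 × 30 = 25.5 now, so the licensee offers 25.5, keeping 4.5.
Round 3 (the licensor proposes): the licensee can get 4.5 next round, worth 0.45 × 4.5 = 2.025 now; the licensor offers that and keeps 27.975.
Round 2 (the licensee proposes): the licensor can get 27.975 next round, worth 0.85 × 27.975 = 23.77875 now; the licensee offers that and keeps 6.22125.
So by rejecting in round 1, the licensee gets 6.22125 next round, worth 0.45 × 6.22125 = 2.7995625 now.
Offer 0 < 2.7995625, so the licensee rejects.

Reject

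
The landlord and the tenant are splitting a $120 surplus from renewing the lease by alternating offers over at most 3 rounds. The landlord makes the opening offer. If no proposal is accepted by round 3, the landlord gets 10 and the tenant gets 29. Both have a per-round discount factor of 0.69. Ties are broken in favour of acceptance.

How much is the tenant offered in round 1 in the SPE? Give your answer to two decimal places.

By backward induction:
Round 3 (the landlord proposes): the tenant gets 29 if talks fail, so the landlord offers 29 and keeps 91.
Round 2 (the tenant proposes): the landlord can get 91 next round, worth 0.69 × 91 = 62.79 now, so the tenant offers 62.79, keeping 57.21.
Round 1 (the landlord proposes): the tenant can get 57.21 next round, worth 0.69 × 57.21 = 39.4749 now, so the landlord offers 39.4749, keeping 80.5251.

39.47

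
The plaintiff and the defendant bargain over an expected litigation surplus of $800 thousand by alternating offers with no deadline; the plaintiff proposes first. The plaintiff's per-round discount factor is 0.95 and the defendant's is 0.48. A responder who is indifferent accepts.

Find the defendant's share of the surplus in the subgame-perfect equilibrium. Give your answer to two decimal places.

35.29

When the plaintiff proposes, the defendant accepts any offer worth at least 0.48 times what the defendant would get by proposing next round; and vice versa.
This gives x = 800 − 0.48y and y = 800 − 0.95x, where x and y are each side's share when it proposes.
Hence (1 − 0.48·0.95)x = 800(1 − 0.48), i.e. 0.544·x = 416.
x ≈ 764.7059; the defendant's share is 800 − x ≈ 35.2941.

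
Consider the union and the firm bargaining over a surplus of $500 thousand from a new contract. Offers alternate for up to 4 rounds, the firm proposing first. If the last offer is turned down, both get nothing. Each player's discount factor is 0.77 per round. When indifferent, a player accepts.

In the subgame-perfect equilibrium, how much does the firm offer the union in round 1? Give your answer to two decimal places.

316.82

Round 4 (the union proposes): rejection yields 0 for the firm; the union offers 0 and keeps 500.
Round 3 (the firm proposes): the union can get 500 next round, worth 0.77 × 500 = 385 now. The firm offers 385 and keeps 500 − 385 = 115.
Round 2 (the union proposes): the firm can get 115 next round, worth 0.77 × 115 = 88.55 now; the union offers that and keeps 411.45.
Round 1 (the firm proposes): the union can get 411.45 next round, worth 0.77 × 411.45 = 316.8165 now, so the firm offers 316.8165, keeping 183.1835.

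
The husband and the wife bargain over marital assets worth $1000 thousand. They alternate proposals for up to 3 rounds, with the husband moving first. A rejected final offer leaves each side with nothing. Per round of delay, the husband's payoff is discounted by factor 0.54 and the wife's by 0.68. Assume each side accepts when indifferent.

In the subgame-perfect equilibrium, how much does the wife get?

312.8

Round 3 (the husband proposes): rejection yields 0 for the wife; the husband offers 0 and keeps 1000.
Round 2 (the wife proposes): the husband can get 1000 next round, worth 0.54 × 1000 = 540 now; the wife offers that and keeps 460.
Round 1 (the husband proposes): the wife can get 460 next round, worth 0.68 × 460 = 312.8 now, so the husband offers 312.8, keeping 687.2.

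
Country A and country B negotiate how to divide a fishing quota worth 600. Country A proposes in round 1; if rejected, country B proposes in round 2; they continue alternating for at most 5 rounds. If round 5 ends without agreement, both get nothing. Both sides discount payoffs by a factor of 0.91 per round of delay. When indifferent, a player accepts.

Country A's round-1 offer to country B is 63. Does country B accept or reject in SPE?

Reject

Work out country B's continuation value if the offer is rejected.
Round 5 (country A proposes): rejection yields 0 for country B; country A offers 0 and keeps 600.
Round 4 (country B proposes): country A can get 600 next round, worth 0.91 × 600 = 546 now, so country B offers 546, keeping 54.
Round 3 (country A proposes): country B can get 54 next round, worth 0.91 × 54 = 49.14 now, so country A offers 49.14, keeping 550.86.
Round 2 (country B proposes): country A can get 550.86 next round, worth 0.91 × 550.86 = 501.2826 now; country B offers that and keeps 98.7174.
So by rejecting in round 1, country B gets 98.7174 next round, worth 0.91 × 98.7174 = 89.832834 now.
Offer 63 < 89.832834, so country B rejects.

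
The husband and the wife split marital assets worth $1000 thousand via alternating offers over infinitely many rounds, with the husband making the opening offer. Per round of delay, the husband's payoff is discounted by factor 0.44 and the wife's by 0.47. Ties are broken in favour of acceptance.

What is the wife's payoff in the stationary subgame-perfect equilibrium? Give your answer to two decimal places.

331.82

When the husband proposes, the wife accepts any offer worth at least 0.47 times what the wife would get by proposing next round; and vice versa.
This gives x = 1000 − 0.47y and y = 1000 − 0.44x, where x and y are each side's share when it proposes.
Hence (1 − 0.47·0.44)x = 1000(1 − 0.47), i.e. 0.7932·x = 530.
x ≈ 668.1795; the wife's share is 1000 − x ≈ 331.8205.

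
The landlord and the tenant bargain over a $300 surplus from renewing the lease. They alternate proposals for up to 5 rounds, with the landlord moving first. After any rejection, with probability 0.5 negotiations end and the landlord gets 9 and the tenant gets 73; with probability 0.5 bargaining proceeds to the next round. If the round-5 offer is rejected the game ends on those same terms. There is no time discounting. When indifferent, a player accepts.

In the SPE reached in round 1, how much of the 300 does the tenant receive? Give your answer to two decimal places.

141.13

Round 5 (the landlord proposes): the tenant gets 73 if talks fail, so the landlord offers 73 and keeps 227.
Round 4 (the tenant proposes): rejecting gives the landlord an expected 0.5 × 227 + 0.5 × 9 = 118, so the tenant offers 118, keeping 182.
Round 3 (the landlord proposes): rejecting gives the tenant an expected 0.5 × 182 + 0.5 × 73 = 127.5, so the landlord offers 127.5, keeping 172.5.
Round 2 (the tenant proposes): rejecting gives the landlord an expected 0.5 × 172.5 + 0.5 × 9 = 90.75. The tenant offers 90.75 and keeps 300 − 90.75 = 209.25.
Round 1 (the landlord proposes): rejecting gives the tenant an expected 0.5 × 209.25 + 0.5 × 73 = 141.125, so the landlord offers 141.125, keeping 158.875.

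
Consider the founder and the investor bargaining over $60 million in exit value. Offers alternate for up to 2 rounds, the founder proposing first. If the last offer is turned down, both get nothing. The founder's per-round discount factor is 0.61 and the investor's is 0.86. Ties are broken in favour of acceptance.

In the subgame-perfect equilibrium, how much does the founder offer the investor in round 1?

Round 2 (the investor proposes): rejection yields 0 for the founder; the investor offers 0 and keeps 60.
Round 1 (the founder proposes): the investor can get 60 next round, worth 0.86 × 60 = 51.6 now, so the founder offers 51.6, keeping 8.4.

51.6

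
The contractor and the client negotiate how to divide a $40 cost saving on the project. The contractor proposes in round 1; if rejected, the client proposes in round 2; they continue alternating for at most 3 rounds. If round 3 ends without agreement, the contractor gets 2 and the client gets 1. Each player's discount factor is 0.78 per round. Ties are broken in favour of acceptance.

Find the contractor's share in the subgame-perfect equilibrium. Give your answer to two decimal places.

Round 3 (the contractor proposes): the client gets 1 if talks fail, so the contractor offers 1 and keeps 39.
Round 2 (the client proposes): the contractor can get 39 next round, worth 0.78 × 39 = 30.42 now; the client offers that and keeps 9.58.
Round 1 (the contractor proposes): the client can get 9.58 next round, worth 0.78 × 9.58 = 7.4724 now. The contractor offers 7.4724 and keeps 40 − 7.4724 = 32.5276.

32.53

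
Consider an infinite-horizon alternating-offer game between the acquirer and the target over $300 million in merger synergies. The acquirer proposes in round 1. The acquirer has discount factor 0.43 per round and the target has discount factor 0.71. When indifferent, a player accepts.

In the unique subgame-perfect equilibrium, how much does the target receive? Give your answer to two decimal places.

174.77

When the acquirer proposes, the target accepts any offer worth at least 0.71 times what the target would get by proposing next round; and vice versa.
This gives x = 300 − 0.71y and y = 300 − 0.43x, where x and y are each side's share when it proposes.
Hence (1 − 0.71·0.43)x = 300(1 − 0.71), i.e. 0.6947·x = 87.
x ≈ 125.2339; the target's share is 300 − x ≈ 174.7661.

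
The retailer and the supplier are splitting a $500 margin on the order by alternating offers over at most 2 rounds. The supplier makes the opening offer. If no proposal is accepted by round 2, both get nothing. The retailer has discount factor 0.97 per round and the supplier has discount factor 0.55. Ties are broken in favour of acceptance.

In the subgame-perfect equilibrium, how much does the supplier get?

15

Round 2 (the retailer proposes): rejection yields 0 for the supplier; the retailer offers 0 and keeps 500.
Round 1 (the supplier proposes): the retailer can get 500 next round, worth 0.97 × 500 = 485 now; the supplier offers that and keeps 15.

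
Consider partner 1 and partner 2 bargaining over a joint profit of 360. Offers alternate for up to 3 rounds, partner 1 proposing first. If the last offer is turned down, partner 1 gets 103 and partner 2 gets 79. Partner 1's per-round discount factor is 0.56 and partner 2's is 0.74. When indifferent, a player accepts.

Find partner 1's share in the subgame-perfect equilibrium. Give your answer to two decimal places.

By backward induction:
Round 3 (partner 1 proposes): partner 2 gets 79 if talks fail, so partner 1 offers 79 and keeps 281.
Round 2 (partner 2 proposes): partner 1 can get 281 next round, worth 0.56 × 281 = 157.36 now; partner 2 offers that and keeps 202.64.
Round 1 (partner 1 proposes): partner 2 can get 202.64 next round, worth 0.74 × 202.64 = 149.9536 now, so partner 1 offers 149.9536, keeping 210.0464.

210.05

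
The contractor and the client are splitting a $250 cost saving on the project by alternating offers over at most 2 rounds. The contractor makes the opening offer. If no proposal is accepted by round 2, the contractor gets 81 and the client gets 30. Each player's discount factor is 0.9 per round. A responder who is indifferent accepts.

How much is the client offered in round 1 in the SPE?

Round 2 (the client proposes): the contractor gets 81 if talks fail, so the client offers 81 and keeps 169.
Round 1 (the contractor proposes): the client can get 169 next round, worth 0.9 × 169 = 152.1 now; the contractor offers that and keeps 97.9.

152.1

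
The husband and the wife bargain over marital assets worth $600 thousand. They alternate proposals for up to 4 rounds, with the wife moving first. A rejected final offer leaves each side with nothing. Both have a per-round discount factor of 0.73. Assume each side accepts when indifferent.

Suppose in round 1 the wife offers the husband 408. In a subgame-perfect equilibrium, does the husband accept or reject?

Accept

Round 4 (the husband proposes): rejection yields 0 for the wife; the husband offers 0 and keeps 600.
Round 3 (the wife proposes): the husband can get 600 next round, worth 0.73 × 600 = 438 now. The wife offers 438 and keeps 600 − 438 = 162.
Round 2 (the husband proposes): the wife can get 162 next round, worth 0.73 × 162 = 118.26 now; the husband offers that and keeps 481.74.
So by rejecting in round 1, the husband gets 481.74 next round, worth 0.73 × 481.74 = 351.6702 now.
Offer 408 ≥ 351.6702, so the husband accepts.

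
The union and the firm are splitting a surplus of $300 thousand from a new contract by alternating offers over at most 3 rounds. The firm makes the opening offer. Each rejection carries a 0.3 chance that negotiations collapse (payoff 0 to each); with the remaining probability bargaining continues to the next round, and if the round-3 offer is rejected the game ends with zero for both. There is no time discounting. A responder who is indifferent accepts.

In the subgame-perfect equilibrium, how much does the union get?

63

By backward induction:
Round 3 (the firm proposes): rejection yields 0 for the union; the firm offers 0 and keeps 300.
Round 2 (the union proposes): rejecting gives the firm an expected 0.7 × 300 = 210; the union offers that and keeps 90.
Round 1 (the firm proposes): rejecting gives the union an expected 0.7 × 90 = 63, so the firm offers 63, keeping 237.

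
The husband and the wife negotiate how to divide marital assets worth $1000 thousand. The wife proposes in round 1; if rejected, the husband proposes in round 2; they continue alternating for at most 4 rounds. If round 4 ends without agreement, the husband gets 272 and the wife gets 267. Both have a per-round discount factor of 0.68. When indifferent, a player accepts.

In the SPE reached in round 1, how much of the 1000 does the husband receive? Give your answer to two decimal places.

Work backward from the last round.
Round 4 (the husband proposes): the wife gets 267 if talks fail, so the husband offers 267 and keeps 733.
Round 3 (the wife proposes): the husband can get 733 next round, worth 0.68 × 733 = 498.44 now. The wife offers 498.44 and keeps 1000 − 498.44 = 501.56.
Round 2 (the husband proposes): the wife can get 501.56 next round, worth 0.68 × 501.56 = 341.0608 now; the husband offers that and keeps 658.9392.
Round 1 (the wife proposes): the husband can get 658.9392 next round, worth 0.68 × 658.9392 = 448.078656 now; the wife offers that and keeps 551.921344.

448.08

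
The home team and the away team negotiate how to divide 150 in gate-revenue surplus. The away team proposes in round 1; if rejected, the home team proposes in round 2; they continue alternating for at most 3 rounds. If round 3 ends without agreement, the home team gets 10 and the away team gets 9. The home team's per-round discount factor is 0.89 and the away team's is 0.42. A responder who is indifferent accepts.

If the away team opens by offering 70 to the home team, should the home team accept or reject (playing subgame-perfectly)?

Round 3 (the away team proposes): the home team gets 10 if talks fail, so the away team offers 10 and keeps 140.
Round 2 (the home team proposes): the away team can get 140 next round, worth 0.42 × 140 = 58.8 now. The home team offers 58.8 and keeps 150 − 58.8 = 91.2.
So by rejecting in round 1, the home team gets 91.2 next round, worth 0.89 × 91.2 = 81.168 now.
Offer 70 < 81.168, so the home team rejects.

Reject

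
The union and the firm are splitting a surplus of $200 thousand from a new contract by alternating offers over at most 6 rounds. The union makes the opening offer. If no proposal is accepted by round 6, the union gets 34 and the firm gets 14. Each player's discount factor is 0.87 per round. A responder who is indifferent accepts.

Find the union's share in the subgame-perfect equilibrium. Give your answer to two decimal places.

77.52

Round 6 (the firm proposes): the union gets 34 if talks fail, so the firm offers 34 and keeps 166.
Round 5 (the union proposes): the firm can get 166 next round, worth 0.87 × 166 = 144.42 now. The union offers 144.42 and keeps 200 − 144.42 = 55.58.
Round 4 (the firm proposes): the union can get 55.58 next round, worth 0.87 × 55.58 = 48.3546 now; the firm offers that and keeps 151.6454.
Round 3 (the union proposes): the firm can get 151.6454 next round, worth 0.87 × 151.6454 = 131.931498 now. The union offers 131.931498 and keeps 200 − 131.931498 = 68.068502.
Round 2 (the firm proposes): the union can get 68.068502 next round, worth 0.87 × 68.068502 = 59.21959674 now; the firm offers that and keeps 140.78040326.
Round 1 (the union proposes): the firm can get 140.78040326 next round, worth 0.87 × 140.78040326 = 122.4789508362 now. The union offers 122.4789508362 and keeps 200 − 122.4789508362 = 77.5210491638.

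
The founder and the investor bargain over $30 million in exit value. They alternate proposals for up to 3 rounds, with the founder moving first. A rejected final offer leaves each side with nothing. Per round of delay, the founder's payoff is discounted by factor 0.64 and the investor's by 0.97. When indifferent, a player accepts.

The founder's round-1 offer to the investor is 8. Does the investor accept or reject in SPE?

Round 3 (the founder proposes): rejection yields 0 for the investor; the founder offers 0 and keeps 30.
Round 2 (the investor proposes): the founder can get 30 next round, worth 0.64 × 30 = 19.2 now; the investor offers that and keeps 10.8.
So by rejecting in round 1, the investor gets 10.8 next round, worth 0.97 × 10.8 = 10.476 now.
Offer 8 < 10.476, so the investor rejects.

Reject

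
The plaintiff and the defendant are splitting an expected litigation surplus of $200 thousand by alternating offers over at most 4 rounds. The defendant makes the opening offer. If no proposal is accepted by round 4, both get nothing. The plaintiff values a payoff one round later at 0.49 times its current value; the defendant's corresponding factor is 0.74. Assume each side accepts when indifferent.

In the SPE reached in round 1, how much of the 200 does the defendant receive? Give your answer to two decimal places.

138.99

Round 4 (the plaintiff proposes): rejection yields 0 for the defendant; the plaintiff offers 0 and keeps 200.
Round 3 (the defendant proposes): the plaintiff can get 200 next round, worth 0.49 × 200 = 98 now. The defendant offers 98 and keeps 200 − 98 = 102.
Round 2 (the plaintiff proposes): the defendant can get 102 next round, worth 0.74 × 102 = 75.48 now; the plaintiff offers that and keeps 124.52.
Round 1 (the defendant proposes): the plaintiff can get 124.52 next round, worth 0.49 × 124.52 = 61.0148 now. The defendant offers 61.0148 and keeps 200 − 61.0148 = 138.9852.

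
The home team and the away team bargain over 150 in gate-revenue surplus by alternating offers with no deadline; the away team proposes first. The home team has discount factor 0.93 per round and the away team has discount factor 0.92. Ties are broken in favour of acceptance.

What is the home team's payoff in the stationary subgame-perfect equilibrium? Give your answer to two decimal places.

When the away team proposes, the home team accepts any offer worth at least 0.93 times what the home team would get by proposing next round; and vice versa.
This gives x = 150 − 0.93y and y = 150 − 0.92x, where x and y are each side's share when it proposes.
Hence (1 − 0.93·0.92)x = 150(1 − 0.93), i.e. 0.1444·x = 10.5.
x ≈ 72.7147; the home team's share is 150 − x ≈ 77.2853.

77.29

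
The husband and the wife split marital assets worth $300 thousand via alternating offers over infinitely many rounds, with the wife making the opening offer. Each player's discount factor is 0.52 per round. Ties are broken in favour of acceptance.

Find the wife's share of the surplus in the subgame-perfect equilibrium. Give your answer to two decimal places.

197.37

Let x be the wife's share when the wife proposes and y be the husband's share when the husband proposes.
The husband accepts iff offered ≥ 0.52·y, so x = 300 − 0.52y. Symmetrically y = 300 − 0.52x.
Substituting: x = 300 − 0.52(300 − 0.52x), giving x(1 − 0.52·0.52) = 300(1 − 0.52).
So x = 300 × 0.48 / 0.7296 ≈ 197.3684, and the husband receives 300 − x ≈ 102.6316.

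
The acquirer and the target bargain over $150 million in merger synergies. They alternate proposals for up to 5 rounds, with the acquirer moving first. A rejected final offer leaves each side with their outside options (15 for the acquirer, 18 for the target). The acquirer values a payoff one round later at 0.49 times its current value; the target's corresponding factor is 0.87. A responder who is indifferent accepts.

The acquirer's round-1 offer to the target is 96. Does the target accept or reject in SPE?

Round 5 (the acquirer proposes): the target gets 18 if talks fail, so the acquirer offers 18 and keeps 132.
Round 4 (the target proposes): the acquirer can get 132 next round, worth 0.49 × 132 = 64.68 now, so the target offers 64.68, keeping 85.32.
Round 3 (the acquirer proposes): the target can get 85.32 next round, worth 0.87 × 85.32 = 74.2284 now; the acquirer offers that and keeps 75.7716.
Round 2 (the target proposes): the acquirer can get 75.7716 next round, worth 0.49 × 75.7716 = 37.128084 now; the target offers that and keeps 112.871916.
So by rejecting in round 1, the target gets 112.871916 next round, worth 0.87 × 112.871916 = 98.19856692 now.
Offer 96 < 98.19856692, so the target rejects.

Reject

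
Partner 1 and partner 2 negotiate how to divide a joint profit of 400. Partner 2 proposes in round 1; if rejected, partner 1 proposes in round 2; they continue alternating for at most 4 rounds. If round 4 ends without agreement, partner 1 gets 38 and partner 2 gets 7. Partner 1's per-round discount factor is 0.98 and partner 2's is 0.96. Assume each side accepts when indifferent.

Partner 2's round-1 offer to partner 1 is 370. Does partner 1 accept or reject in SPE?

Work out partner 1's continuation value if the offer is rejected.
Round 4 (partner 1 proposes): partner 2 gets 7 if talks fail, so partner 1 offers 7 and keeps 393.
Round 3 (partner 2 proposes): partner 1 can get 393 next round, worth 0.98 × 393 = 385.14 now; partner 2 offers that and keeps 14.86.
Round 2 (partner 1 proposes): partner 2 can get 14.86 next round, worth 0.96 × 14.86 = 14.2656 now, so partner 1 offers 14.2656, keeping 385.7344.
So by rejecting in round 1, partner 1 gets 385.7344 next round, worth 0.98 × 385.7344 = 378.019712 now.
Offer 370 < 378.019712, so partner 1 rejects.

Reject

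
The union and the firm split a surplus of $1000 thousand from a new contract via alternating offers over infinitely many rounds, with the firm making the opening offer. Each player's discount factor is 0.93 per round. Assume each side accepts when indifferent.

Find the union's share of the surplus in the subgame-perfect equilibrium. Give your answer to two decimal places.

481.87

Let x be the firm's share when the firm proposes and y be the union's share when the union proposes.
The union accepts iff offered ≥ 0.93·y, so x = 1000 − 0.93y. Symmetrically y = 1000 − 0.93x.
Substituting: x = 1000 − 0.93(1000 − 0.93x), giving x(1 − 0.93·0.93) = 1000(1 − 0.93).
So x = 1000 × 0.07 / 0.1351 ≈ 518.1347, and the union receives 1000 − x ≈ 481.8653.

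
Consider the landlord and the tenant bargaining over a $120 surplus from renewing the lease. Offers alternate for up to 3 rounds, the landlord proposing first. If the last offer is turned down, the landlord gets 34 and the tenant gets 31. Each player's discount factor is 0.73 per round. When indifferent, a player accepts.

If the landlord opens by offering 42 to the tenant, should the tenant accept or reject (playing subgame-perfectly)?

Round 3 (the landlord proposes): the tenant gets 31 if talks fail, so the landlord offers 31 and keeps 89.
Round 2 (the tenant proposes): the landlord can get 89 next round, worth 0.73 × 89 = 64.97 now. The tenant offers 64.97 and keeps 120 − 64.97 = 55.03.
So by rejecting in round 1, the tenant gets 55.03 next round, worth 0.73 × 55.03 = 40.1719 now.
Offer 42 ≥ 40.1719, so the tenant accepts.

Accept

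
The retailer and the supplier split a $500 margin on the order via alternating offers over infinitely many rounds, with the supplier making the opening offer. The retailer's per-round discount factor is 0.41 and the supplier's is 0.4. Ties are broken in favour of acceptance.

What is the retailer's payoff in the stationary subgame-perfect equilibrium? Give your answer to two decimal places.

147.13

Let x be the supplier's share when the supplier proposes and y be the retailer's share when the retailer proposes.
The retailer accepts iff offered ≥ 0.41·y, so x = 500 − 0.41y. Symmetrically y = 500 − 0.4x.
Substituting: x = 500 − 0.41(500 − 0.4x), giving x(1 − 0.4·0.41) = 500(1 − 0.41).
So x = 500 × 0.59 / 0.836 ≈ 352.8708, and the retailer receives 500 − x ≈ 147.1292.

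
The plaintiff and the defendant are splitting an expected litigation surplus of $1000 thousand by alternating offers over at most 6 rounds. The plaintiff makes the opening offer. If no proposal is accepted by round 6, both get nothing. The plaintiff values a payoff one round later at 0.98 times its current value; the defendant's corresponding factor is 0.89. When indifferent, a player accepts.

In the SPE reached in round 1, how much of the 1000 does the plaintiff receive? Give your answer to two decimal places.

289.62

Round 6 (the defendant proposes): the plaintiff will accept anything ≥ 0, so the defendant offers 0 and keeps 1000.
Round 5 (the plaintiff proposes): the defendant can get 1000 next round, worth 0.89 × 1000 = 890 now; the plaintiff offers that and keeps 110.
Round 4 (the defendant proposes): the plaintiff can get 110 next round, worth 0.98 × 110 = 107.8 now. The defendant offers 107.8 and keeps 1000 − 107.8 = 892.2.
Round 3 (the plaintiff proposes): the defendant can get 892.2 next round, worth 0.89 × 892.2 = 794.058 now. The plaintiff offers 794.058 and keeps 1000 − 794.058 = 205.942.
Round 2 (the defendant proposes): the plaintiff can get 205.942 next round, worth 0.98 × 205.942 = 201.82316 now. The defendant offers 201.82316 and keeps 1000 − 201.82316 = 798.17684.
Round 1 (the plaintiff proposes): the defendant can get 798.17684 next round, worth 0.89 × 798.17684 = 710.3773876 now; the plaintiff offers that and keeps 289.6226124.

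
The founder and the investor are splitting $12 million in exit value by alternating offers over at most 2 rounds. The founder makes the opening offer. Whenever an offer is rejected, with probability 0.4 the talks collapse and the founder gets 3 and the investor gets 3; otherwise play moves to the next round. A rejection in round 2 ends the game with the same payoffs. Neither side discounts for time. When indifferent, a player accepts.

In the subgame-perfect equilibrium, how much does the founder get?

Round 2 (the investor proposes): the founder gets 3 if talks fail, so the investor offers 3 and keeps 9.
Round 1 (the founder proposes): rejecting gives the investor an expected 0.6 × 9 + 0.4 × 3 = 6.6; the founder offers that and keeps 5.4.

5.4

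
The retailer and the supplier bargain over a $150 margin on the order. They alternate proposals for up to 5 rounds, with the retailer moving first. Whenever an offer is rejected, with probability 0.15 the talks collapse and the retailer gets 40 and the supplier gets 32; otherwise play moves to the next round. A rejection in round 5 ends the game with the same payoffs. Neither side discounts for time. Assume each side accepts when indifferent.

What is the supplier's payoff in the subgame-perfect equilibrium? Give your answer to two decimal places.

49.13

Round 5 (the retailer proposes): the supplier gets 32 if talks fail, so the retailer offers 32 and keeps 118.
Round 4 (the supplier proposes): rejecting gives the retailer an expected 0.85 × 118 + 0.15 × 40 = 106.3; the supplier offers that and keeps 43.7.
Round 3 (the retailer proposes): rejecting gives the supplier an expected 0.85 × 43.7 + 0.15 × 32 = 41.945; the retailer offers that and keeps 108.055.
Round 2 (the supplier proposes): rejecting gives the retailer an expected 0.85 × 108.055 + 0.15 × 40 = 97.84675; the supplier offers that and keeps 52.15325.
Round 1 (the retailer proposes): rejecting gives the supplier an expected 0.85 × 52.15325 + 0.15 × 32 = 49.1302625. The retailer offers 49.1302625 and keeps 150 − 49.1302625 = 100.8697375.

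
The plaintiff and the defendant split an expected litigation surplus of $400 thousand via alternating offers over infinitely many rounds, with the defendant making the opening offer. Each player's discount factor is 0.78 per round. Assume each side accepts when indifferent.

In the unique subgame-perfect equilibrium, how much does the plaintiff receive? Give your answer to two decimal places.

175.28

When the defendant proposes, the plaintiff accepts any offer worth at least 0.78 times what the plaintiff would get by proposing next round; and vice versa.
This gives x = 400 − 0.78y and y = 400 − 0.78x, where x and y are each side's share when it proposes.
Hence (1 − 0.78·0.78)x = 400(1 − 0.78), i.e. 0.3916·x = 88.
x ≈ 224.7191; the plaintiff's share is 400 − x ≈ 175.2809.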